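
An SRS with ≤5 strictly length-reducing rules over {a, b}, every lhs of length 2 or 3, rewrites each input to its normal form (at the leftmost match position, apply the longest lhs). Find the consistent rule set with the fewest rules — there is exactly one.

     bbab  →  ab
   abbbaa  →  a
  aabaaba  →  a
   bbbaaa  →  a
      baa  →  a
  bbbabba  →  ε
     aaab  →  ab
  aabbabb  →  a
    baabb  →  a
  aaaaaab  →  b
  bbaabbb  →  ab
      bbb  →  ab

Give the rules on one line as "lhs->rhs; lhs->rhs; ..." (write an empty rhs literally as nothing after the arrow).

aa->; ba->; bb->; bbb->ab

  | bbab => ab
  | abbbaa => aabaa => baa => a
  | aabaaba => baaba => aba => a
  | bbbaaa => abaaa => aaa => a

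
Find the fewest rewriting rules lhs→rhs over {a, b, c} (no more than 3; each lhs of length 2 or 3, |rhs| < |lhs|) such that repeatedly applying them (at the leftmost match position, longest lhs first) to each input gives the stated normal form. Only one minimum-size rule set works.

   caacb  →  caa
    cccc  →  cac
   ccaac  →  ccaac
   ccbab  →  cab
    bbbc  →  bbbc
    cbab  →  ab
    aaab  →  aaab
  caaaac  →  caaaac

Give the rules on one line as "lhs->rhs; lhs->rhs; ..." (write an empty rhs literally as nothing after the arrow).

  | caacb => caa
  | cccc => cac
  | ccaac
  | ccbab => cab

cb->; ccc->ca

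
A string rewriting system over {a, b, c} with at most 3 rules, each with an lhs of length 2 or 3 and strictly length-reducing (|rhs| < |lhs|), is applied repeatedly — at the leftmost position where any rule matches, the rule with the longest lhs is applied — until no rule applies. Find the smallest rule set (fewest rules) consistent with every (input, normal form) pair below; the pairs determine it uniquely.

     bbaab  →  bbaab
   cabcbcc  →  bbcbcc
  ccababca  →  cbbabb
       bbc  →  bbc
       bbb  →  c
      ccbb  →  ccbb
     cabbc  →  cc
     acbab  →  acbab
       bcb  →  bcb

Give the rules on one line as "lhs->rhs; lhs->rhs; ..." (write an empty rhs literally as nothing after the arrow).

  | bbaab
  | cabcbcc => bbcbcc
  | ccababca => cbbabca => cbbabb
  | bbc

bbb->c; ca->b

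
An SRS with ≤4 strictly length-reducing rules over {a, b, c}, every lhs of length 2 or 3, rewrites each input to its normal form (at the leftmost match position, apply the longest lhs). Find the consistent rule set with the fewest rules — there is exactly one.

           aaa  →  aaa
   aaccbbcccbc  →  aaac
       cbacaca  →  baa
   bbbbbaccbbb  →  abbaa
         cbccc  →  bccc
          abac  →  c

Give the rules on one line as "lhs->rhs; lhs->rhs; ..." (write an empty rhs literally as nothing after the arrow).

aba->; bbb->a; cac->; cb->b

  | aaa
  | aaccbbcccbc => aacbbcccbc => aabbcccbc => aabbccbc => aabbcbc => aabbbc => aaac
  | cbacaca => bacaca => baa
  | bbbbbaccbbb => abbaccbbb => abbacbbb => abbabbb => abbaa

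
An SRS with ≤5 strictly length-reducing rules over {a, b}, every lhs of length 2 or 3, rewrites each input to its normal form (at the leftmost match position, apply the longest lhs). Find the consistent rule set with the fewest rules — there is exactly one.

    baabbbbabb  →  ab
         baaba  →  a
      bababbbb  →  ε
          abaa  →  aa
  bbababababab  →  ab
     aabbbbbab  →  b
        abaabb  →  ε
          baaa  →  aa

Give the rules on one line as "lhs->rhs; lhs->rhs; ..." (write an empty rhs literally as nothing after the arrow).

  | baabbbbabb => abbbbabb => abbbabb => abbabb => ababb => abb => ab
  | baaba => aba => a
  | bababbbb => babbbb => bbbb => bb => ε
  | abaa => aa

aab->b; abb->ab; ba->; bb->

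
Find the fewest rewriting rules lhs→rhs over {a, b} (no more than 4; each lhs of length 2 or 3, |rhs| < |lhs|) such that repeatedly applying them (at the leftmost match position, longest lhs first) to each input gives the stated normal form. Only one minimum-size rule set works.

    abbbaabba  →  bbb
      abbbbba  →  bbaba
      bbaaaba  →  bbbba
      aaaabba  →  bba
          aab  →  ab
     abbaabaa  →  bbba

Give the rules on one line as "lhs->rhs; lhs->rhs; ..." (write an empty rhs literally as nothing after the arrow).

aa->a; aaa->b; abb->ba

  | abbbaabba => babaabba => bababba => babbaa => bbaaa => bbb
  | abbbbba => babbba => bbaba
  | bbaaaba => bbbba
  | aaaabba => babba => bbaa => bba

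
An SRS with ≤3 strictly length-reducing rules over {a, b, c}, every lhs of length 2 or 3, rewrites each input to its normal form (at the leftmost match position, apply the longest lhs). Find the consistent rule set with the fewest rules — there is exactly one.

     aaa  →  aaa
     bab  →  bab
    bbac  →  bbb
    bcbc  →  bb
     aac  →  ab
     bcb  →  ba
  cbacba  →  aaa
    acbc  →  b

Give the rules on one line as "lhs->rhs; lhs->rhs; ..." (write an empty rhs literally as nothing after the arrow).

ac->b; acb->a; cb->a

  | aaa
  | bab
  | bbac => bbb
  | bcbc => bac => bb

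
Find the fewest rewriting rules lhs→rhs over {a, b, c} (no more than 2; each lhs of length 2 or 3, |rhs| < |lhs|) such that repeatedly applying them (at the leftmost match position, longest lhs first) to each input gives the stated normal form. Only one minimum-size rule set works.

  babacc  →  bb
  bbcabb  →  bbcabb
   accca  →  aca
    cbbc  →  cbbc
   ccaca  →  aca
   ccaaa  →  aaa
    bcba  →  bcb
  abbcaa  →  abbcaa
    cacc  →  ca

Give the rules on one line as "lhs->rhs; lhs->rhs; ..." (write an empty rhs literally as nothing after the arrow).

  | babacc => bbacc => bbcc => bb
  | bbcabb
  | accca => aca
  | cbbc

ba->b; cc->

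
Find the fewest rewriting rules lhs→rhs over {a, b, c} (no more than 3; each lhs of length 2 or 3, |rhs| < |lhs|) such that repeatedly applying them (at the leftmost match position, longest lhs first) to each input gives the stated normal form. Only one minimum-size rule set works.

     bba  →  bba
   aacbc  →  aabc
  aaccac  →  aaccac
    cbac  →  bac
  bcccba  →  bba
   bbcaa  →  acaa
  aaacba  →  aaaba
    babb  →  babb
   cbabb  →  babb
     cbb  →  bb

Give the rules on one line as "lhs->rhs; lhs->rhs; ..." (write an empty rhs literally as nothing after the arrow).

bbc->ac; cb->b

  | bba
  | aacbc => aabc
  | aaccac
  | cbac => bac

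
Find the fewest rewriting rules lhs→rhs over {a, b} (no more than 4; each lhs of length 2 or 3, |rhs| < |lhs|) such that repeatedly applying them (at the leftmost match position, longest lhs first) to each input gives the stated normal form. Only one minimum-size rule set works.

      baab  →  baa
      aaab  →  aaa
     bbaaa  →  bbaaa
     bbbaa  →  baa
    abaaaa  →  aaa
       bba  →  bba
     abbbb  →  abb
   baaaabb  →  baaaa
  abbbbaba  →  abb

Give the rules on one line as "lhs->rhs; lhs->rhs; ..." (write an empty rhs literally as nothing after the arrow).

  | baab => baa
  | aaab => aaa
  | bbaaa
  | bbbaa => baa

aab->aa; aba->; bbb->b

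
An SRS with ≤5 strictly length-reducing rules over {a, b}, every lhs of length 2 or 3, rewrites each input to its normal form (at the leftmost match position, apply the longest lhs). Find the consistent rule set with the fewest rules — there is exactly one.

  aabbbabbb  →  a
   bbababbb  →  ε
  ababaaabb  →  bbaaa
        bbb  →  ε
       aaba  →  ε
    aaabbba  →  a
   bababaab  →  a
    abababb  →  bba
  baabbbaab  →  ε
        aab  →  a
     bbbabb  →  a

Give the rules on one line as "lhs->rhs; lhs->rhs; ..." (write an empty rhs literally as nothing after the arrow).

  | aabbbabbb => aababbb => abbbb => abb => a
  | bbababbb => bbbbbb => bbb => ε
  | ababaaabb => bbaaabb => bbaaa
  | bbb => ε

ab->; aba->b; abb->a; bbb->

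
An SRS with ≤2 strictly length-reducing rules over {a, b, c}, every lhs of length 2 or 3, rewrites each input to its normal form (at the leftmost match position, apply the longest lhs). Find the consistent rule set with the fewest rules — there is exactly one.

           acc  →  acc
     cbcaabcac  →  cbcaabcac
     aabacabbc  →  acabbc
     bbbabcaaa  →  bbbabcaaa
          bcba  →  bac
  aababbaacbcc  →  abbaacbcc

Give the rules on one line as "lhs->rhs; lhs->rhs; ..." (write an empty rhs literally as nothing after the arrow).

  | acc
  | cbcaabcac
  | aabacabbc => acabbc
  | bbbabcaaa

aba->; cba->ac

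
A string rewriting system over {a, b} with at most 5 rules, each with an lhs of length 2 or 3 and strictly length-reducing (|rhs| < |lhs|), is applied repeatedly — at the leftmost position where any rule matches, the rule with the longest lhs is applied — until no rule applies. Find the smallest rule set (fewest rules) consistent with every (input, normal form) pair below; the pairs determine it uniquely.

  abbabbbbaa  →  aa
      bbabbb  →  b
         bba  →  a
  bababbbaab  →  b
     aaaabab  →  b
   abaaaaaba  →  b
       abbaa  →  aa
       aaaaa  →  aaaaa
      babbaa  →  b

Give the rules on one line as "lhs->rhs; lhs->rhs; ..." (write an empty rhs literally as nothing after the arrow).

  | abbabbbbaa => bbabbbbaa => abbbbaa => bbbbaa => bbaa => aa
  | bbabbb => abbb => bbb => b
  | bba => a
  | bababbbaab => baabbbaab => babbbaab => babbaab => babaab => baaab => baab => bab => ba => b

ab->b; ba->b; bab->ba; bb->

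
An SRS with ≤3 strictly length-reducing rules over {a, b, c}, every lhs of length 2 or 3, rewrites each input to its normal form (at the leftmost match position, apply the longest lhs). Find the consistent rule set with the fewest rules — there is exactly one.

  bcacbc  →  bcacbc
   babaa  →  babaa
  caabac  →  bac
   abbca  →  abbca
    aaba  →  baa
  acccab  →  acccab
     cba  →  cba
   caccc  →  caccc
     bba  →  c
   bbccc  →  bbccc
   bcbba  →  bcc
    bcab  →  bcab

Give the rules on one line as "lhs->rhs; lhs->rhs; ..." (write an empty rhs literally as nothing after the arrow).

aab->ba; bba->c; caa->

  | bcacbc
  | babaa
  | caabac => bac
  | abbca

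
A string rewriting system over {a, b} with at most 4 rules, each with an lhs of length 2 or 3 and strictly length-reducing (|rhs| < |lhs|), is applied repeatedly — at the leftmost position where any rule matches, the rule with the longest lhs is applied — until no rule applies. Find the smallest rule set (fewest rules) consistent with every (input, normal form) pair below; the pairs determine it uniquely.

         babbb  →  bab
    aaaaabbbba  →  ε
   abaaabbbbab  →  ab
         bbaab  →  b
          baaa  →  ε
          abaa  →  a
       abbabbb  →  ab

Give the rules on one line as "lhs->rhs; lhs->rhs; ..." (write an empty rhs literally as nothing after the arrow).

  | babbb => bab
  | aaaaabbbba => baaabbbba => bbabbbba => bbbbbba => bbbba => bba => bb => ε
  | abaaabbbbab => abbabbbbab => abbbbbbab => abbbbab => abbab => abbb => ab
  | bbaab => bbab => bbb => b

aa->b; bb->; bba->bb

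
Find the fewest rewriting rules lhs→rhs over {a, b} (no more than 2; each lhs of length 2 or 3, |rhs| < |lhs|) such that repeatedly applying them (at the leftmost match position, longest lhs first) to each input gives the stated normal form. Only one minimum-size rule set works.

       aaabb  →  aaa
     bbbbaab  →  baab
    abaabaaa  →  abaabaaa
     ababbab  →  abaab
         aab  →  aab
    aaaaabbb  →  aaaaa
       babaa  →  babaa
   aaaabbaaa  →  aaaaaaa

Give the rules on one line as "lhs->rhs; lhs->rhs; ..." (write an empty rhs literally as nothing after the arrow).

bb->; bbb->

  | aaabb => aaa
  | bbbbaab => baab
  | abaabaaa
  | ababbab => abaab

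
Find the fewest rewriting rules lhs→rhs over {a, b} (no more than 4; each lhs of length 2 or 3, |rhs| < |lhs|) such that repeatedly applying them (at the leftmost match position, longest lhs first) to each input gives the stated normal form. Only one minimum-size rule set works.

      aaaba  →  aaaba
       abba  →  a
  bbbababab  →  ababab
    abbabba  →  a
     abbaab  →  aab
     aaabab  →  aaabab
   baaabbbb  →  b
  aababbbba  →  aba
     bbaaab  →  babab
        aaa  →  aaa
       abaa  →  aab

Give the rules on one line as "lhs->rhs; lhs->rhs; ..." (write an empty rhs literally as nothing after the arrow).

abb->; baa->ab; bbb->

  | aaaba
  | abba => a
  | bbbababab => ababab
  | abbabba => abba => a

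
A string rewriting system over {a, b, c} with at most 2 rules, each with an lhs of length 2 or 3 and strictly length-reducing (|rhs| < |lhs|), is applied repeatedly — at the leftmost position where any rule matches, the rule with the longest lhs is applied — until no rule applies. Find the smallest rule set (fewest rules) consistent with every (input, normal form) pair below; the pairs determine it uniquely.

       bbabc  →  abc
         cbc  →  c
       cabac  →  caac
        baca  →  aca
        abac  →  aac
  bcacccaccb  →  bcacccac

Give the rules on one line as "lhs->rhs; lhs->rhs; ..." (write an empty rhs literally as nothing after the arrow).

ba->a; cb->

  | bbabc => babc => abc
  | cbc => c
  | cabac => caac
  | baca => aca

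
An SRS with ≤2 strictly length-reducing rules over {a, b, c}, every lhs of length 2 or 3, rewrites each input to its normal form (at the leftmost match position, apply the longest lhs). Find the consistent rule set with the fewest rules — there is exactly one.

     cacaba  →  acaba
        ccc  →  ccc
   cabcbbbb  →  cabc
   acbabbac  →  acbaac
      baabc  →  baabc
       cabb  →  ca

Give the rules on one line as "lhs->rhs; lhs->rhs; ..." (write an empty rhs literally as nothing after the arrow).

  | cacaba => acaba
  | ccc
  | cabcbbbb => cabcbb => cabc
  | acbabbac => acbaac

bb->; cac->ac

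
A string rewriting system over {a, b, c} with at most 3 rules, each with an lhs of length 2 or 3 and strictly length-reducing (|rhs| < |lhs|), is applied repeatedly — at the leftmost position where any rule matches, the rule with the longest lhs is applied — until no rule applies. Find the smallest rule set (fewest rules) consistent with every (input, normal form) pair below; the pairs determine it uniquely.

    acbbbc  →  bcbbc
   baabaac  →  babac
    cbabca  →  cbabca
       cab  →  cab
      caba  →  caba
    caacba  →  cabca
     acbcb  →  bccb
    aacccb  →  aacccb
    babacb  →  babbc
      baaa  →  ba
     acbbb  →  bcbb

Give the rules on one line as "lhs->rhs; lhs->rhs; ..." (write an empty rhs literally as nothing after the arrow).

acb->bc; baa->ba

  | acbbbc => bcbbc
  | baabaac => babaac => babac
  | cbabca
  | cab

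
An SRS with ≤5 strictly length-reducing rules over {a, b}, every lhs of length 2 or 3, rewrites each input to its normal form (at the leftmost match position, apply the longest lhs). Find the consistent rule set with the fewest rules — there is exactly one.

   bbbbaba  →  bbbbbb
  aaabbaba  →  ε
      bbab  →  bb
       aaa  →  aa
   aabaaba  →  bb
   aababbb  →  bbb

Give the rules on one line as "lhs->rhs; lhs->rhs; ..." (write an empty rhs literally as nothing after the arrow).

aaa->aa; ab->; aba->bb; abb->

  | bbbbaba => bbbbbb
  | aaabbaba => aabbaba => aaba => abb => ε
  | bbab => bb
  | aaa => aa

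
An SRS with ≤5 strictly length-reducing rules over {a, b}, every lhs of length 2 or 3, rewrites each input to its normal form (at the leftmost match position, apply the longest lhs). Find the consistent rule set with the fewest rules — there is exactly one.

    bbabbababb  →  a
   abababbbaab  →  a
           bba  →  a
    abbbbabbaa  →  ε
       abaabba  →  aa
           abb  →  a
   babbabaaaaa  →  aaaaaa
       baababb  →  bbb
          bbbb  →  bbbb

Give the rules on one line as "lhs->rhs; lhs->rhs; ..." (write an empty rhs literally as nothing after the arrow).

aab->bb; ab->a; ba->; bba->ab

  | bbabbababb => abbbababb => abbababb => abababb => aababb => bbabb => abbb => abb => ab => a
  | abababbbaab => aababbbaab => bbabbbaab => abbbbaab => abbbaab => abbaab => abaab => aaab => abb => ab => a
  | bba => ab => a
  | abbbbabbaa => abbbabbaa => abbabbaa => ababbaa => aabbaa => bbbaa => baba => ba => ε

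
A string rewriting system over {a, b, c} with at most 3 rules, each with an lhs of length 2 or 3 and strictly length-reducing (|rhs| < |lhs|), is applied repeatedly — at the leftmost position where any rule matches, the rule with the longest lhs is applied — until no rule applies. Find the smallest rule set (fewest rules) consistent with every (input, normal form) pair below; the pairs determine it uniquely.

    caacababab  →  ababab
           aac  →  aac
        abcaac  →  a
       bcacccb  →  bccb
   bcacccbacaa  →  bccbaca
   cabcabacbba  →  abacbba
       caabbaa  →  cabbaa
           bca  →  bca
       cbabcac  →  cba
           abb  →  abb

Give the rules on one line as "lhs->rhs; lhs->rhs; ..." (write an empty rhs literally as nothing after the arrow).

abc->ac; caa->ca; cac->

  | caacababab => cacababab => ababab
  | aac
  | abcaac => acaac => acac => a
  | bcacccb => bccb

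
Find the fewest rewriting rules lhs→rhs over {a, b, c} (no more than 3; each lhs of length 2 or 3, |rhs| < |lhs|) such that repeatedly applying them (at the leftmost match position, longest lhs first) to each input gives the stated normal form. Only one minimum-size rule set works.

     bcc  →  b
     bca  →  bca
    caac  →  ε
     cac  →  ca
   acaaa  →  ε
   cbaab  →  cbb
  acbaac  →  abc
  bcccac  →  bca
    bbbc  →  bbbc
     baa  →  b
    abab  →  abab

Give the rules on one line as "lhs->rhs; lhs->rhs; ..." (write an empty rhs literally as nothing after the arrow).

  | bcc => b
  | bca
  | caac => cc => ε
  | cac => ca

aa->; ac->a; cc->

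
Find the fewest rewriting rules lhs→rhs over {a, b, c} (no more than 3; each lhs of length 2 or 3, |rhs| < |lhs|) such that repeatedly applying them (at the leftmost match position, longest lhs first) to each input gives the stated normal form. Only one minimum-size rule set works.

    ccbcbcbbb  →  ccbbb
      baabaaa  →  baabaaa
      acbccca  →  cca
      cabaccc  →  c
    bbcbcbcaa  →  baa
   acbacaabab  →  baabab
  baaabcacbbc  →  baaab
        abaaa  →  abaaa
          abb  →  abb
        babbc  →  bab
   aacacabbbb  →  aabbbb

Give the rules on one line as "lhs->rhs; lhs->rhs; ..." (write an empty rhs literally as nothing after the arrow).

ac->; bc->

  | ccbcbcbbb => ccbcbbb => ccbbb
  | baabaaa
  | acbccca => bccca => cca
  | cabaccc => cabcc => cac => c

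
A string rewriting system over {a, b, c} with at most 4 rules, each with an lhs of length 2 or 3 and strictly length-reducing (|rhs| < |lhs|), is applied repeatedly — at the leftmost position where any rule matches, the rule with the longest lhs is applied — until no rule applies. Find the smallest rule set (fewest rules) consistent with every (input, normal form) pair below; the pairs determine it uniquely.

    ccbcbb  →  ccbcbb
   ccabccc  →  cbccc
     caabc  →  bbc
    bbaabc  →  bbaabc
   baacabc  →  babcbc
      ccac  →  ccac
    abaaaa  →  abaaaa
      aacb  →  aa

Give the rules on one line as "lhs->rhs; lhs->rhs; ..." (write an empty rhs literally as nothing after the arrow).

  | ccbcbb
  | ccabccc => cbccc
  | caabc => bbc
  | bbaabc

aca->bc; acb->a; caa->b; cab->b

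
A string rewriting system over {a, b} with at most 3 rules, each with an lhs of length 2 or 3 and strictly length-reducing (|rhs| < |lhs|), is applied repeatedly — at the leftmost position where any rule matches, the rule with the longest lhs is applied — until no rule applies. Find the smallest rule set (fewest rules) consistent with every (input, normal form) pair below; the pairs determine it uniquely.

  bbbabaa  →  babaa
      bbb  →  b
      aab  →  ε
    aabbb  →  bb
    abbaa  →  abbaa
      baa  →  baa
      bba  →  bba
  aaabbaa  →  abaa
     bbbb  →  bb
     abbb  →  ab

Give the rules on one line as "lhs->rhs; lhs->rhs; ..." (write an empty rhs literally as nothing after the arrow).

  | bbbabaa => babaa
  | bbb => b
  | aab => ε
  | aabbb => bb

aab->; bbb->b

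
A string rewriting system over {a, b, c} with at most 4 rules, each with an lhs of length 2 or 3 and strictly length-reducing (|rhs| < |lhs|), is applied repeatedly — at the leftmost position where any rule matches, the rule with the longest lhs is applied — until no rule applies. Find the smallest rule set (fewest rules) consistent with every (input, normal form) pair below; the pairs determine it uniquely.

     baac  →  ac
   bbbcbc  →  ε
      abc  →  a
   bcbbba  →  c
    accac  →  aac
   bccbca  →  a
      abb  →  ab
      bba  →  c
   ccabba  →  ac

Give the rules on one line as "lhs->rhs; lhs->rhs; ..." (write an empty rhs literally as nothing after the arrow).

ba->c; bb->b; bc->; ca->a

  | baac => cac => ac
  | bbbcbc => bbcbc => bcbc => bc => ε
  | abc => a
  | bcbbba => bbba => bba => ba => c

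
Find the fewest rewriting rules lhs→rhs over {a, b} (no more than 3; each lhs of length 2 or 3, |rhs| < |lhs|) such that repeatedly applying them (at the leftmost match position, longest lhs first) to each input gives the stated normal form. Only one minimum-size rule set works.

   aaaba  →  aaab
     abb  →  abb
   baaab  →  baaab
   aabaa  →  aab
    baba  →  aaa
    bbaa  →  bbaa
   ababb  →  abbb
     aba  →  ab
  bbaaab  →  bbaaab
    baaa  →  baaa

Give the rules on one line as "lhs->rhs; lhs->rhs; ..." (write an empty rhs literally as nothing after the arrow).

aba->ab; bab->aa

  | aaaba => aaab
  | abb
  | baaab
  | aabaa => aaba => aab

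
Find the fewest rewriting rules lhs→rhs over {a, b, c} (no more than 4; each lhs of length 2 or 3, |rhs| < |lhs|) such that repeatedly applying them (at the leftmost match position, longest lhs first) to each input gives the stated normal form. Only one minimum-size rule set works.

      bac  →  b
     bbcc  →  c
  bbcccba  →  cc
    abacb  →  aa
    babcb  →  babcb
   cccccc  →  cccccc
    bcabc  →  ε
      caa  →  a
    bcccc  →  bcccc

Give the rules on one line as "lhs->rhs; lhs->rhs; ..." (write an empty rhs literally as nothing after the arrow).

ac->; bb->a; ca->; cba->c

  | bac => b
  | bbcc => acc => c
  | bbcccba => acccba => ccba => cc
  | abacb => abb => aa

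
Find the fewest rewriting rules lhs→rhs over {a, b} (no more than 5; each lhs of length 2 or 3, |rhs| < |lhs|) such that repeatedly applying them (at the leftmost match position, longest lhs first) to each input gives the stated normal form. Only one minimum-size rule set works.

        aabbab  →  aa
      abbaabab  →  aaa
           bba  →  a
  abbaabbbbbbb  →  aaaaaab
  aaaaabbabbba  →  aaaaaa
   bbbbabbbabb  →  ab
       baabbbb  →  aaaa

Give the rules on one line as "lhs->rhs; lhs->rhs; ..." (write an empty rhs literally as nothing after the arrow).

ba->a; bab->; bb->a; bba->ba

  | aabbab => aabab => aa
  | abbaabab => abaabab => aaabab => aaa
  | bba => ba => a
  | abbaabbbbbbb => abaabbbbbbb => aaabbbbbbb => aaaabbbbb => aaaaabbb => aaaaaab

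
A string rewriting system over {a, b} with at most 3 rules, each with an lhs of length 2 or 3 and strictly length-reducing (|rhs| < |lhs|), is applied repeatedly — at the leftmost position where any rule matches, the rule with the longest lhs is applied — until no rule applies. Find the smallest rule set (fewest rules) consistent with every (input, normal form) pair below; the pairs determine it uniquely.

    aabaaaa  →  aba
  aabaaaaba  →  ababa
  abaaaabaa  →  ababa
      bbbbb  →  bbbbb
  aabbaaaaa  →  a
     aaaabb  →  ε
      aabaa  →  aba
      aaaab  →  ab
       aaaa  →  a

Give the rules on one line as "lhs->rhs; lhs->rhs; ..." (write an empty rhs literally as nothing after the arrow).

  | aabaaaa => abaaaa => abaaa => abaa => aba
  | aabaaaaba => abaaaaba => abaaaba => abaaba => ababa
  | abaaaabaa => abaaabaa => abaabaa => ababaa => ababa
  | bbbbb

aa->a; abb->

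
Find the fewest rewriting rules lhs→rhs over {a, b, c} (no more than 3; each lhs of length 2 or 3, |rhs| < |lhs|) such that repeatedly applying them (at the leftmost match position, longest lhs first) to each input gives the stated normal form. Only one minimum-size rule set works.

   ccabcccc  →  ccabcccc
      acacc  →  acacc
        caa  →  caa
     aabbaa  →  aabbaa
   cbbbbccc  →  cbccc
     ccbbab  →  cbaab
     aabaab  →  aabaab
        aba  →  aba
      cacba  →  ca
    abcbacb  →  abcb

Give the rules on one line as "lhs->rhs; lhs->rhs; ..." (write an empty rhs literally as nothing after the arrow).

  | ccabcccc
  | acacc
  | caa
  | aabbaa

acb->; bab->c; cbb->ba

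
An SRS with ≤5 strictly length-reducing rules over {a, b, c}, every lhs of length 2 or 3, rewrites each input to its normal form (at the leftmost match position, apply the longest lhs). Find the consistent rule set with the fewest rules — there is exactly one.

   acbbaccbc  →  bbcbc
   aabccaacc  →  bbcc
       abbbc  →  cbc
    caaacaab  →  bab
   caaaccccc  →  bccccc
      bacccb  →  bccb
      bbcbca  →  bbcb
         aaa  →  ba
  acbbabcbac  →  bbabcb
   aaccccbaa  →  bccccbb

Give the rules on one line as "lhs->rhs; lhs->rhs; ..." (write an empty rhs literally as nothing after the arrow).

aa->b; abb->c; ac->; ca->

  | acbbaccbc => bbaccbc => bbcbc
  | aabccaacc => bbccaacc => bbcacc => bbcc
  | abbbc => cbc
  | caaacaab => aacaab => bcaab => bab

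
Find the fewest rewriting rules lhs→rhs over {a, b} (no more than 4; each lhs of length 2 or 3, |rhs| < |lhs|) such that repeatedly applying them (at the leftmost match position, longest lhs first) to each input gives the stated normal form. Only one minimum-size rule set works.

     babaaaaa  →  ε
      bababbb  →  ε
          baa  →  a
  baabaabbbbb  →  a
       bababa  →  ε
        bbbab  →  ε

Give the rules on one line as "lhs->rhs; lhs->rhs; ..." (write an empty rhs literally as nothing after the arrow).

aa->; ab->; ba->; bb->a

  | babaaaaa => baaaaa => aaaa => aa => ε
  | bababbb => babbb => bbb => ab => ε
  | baa => a
  | baabaabbbbb => abaabbbbb => aabbbbb => bbbbb => abbb => bb => a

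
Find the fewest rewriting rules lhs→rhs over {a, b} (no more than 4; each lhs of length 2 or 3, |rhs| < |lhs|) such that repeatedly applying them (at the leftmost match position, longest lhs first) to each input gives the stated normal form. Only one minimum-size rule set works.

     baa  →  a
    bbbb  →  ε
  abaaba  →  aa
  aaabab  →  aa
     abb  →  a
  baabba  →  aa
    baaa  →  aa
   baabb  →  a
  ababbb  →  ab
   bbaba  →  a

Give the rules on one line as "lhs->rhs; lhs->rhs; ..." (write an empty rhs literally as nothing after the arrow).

  | baa => a
  | bbbb => bb => ε
  | abaaba => aaba => aa
  | aaabab => aaab => aa

aab->a; ba->; bb->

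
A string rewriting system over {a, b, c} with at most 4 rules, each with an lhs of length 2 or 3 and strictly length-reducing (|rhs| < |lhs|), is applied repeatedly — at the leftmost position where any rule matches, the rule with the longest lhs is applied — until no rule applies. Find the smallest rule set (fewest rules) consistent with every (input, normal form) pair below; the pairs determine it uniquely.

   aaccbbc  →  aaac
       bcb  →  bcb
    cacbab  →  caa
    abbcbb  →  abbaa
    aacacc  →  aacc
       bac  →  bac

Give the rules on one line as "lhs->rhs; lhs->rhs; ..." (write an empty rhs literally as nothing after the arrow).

  | aaccbbc => aacaac => aaac
  | bcb
  | cacbab => cacaa => caa
  | abbcbb => abbaa

aca->a; bab->aa; cbb->aa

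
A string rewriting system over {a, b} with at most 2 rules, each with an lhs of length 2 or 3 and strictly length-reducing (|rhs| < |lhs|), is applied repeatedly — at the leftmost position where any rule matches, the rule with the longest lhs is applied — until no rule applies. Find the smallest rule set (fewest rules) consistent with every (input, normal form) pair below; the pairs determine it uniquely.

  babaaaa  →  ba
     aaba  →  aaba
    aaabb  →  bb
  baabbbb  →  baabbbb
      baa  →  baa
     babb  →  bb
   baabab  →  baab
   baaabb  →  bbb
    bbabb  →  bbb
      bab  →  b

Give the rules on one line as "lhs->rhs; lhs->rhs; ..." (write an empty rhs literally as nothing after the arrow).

aaa->; bab->b

  | babaaaa => baaaa => ba
  | aaba
  | aaabb => bb
  | baabbbb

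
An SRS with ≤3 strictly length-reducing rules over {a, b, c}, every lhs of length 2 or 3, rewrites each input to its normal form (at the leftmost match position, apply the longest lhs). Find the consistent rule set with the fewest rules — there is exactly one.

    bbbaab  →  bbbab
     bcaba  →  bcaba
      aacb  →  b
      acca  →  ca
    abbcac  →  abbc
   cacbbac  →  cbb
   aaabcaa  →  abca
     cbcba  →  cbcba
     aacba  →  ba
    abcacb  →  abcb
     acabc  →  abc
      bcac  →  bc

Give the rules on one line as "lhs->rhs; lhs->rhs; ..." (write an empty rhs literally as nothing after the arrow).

aa->a; ac->

  | bbbaab => bbbab
  | bcaba
  | aacb => acb => b
  | acca => ca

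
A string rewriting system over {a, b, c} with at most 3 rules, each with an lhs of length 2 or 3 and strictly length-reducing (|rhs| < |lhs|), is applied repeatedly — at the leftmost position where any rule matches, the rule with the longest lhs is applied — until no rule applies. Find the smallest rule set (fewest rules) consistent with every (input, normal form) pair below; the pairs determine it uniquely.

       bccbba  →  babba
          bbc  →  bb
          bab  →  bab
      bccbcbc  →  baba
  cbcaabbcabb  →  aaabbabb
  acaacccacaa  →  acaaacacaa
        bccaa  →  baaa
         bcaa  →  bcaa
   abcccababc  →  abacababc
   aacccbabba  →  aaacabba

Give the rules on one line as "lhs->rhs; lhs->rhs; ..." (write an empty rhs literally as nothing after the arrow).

  | bccbba => babba
  | bbc => bb
  | bab
  | bccbcbc => babcbc => babcc => baba

bbc->bb; cb->c; cc->a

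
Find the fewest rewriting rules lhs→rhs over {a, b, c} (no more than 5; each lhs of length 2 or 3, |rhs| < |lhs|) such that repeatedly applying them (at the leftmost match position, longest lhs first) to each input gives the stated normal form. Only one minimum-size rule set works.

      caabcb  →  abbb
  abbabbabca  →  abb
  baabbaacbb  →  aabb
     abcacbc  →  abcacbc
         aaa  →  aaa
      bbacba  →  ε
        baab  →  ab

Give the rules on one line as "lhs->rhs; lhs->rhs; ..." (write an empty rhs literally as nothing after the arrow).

  | caabcb => abbcb => abbb
  | abbabbabca => abbbabca => abbbca => abbba => abb
  | baabbaacbb => abbaacbb => abacbb => aabb
  | abcacbc

ba->; bac->a; bbc->bb; caa->ab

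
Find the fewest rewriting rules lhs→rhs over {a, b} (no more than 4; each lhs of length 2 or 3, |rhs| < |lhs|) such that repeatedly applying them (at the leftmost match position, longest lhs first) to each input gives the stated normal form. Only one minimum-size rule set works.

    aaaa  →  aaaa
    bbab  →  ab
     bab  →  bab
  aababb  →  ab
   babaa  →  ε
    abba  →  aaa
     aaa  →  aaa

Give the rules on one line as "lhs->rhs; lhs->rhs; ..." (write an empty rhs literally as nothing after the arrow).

aab->a; abb->aa; baa->bb; bb->

  | aaaa
  | bbab => ab
  | bab
  | aababb => aabb => ab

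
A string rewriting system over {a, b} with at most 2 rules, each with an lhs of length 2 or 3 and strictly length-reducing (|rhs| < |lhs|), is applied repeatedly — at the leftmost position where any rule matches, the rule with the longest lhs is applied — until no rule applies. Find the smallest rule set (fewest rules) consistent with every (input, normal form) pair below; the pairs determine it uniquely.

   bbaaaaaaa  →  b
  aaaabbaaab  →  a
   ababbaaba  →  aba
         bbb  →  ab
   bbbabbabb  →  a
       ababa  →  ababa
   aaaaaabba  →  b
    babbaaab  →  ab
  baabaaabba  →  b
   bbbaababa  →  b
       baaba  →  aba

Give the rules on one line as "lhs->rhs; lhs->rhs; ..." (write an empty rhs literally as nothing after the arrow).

  | bbaaaaaaa => aaaaaaaa => baaaaaa => bbaaaa => aaaaa => baaa => bba => aa => b
  | aaaabbaaab => baabbaaab => bbbbaaab => abbaaab => aaaaab => baaab => bbab => aab => bb => a
  | ababbaaba => abaaaaba => abbaaba => aaaaba => baaba => bbba => aba
  | bbb => ab

aa->b; bb->a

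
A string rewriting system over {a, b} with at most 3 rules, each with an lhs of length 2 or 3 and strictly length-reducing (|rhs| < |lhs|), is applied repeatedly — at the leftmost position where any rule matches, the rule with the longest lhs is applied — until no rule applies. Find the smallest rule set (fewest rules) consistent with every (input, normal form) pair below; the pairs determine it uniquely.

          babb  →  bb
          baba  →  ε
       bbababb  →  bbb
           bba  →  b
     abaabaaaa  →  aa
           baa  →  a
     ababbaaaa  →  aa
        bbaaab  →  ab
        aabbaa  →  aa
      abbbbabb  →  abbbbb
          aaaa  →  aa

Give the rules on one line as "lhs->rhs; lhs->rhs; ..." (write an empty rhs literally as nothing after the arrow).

aaa->aa; ba->

  | babb => bb
  | baba => ba => ε
  | bbababb => bbabb => bbb
  | bba => b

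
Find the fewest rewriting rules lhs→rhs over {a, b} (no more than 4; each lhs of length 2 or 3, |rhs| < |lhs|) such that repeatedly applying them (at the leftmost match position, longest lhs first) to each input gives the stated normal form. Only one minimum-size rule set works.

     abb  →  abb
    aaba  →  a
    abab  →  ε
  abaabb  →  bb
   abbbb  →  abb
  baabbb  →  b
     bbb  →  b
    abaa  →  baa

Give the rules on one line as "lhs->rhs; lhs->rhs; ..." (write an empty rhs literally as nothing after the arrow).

aab->; aba->ba; bab->; bbb->b

  | abb
  | aaba => a
  | abab => bab => ε
  | abaabb => baabb => bb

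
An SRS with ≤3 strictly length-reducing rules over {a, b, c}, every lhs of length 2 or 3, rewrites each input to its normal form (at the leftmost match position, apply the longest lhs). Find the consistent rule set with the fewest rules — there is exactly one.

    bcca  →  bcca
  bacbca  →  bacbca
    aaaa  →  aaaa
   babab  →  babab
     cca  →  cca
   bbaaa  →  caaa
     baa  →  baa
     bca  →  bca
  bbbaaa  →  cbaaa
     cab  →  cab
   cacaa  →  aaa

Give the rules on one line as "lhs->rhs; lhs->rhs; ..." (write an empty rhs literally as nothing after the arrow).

  | bcca
  | bacbca
  | aaaa
  | babab

bb->c; cac->a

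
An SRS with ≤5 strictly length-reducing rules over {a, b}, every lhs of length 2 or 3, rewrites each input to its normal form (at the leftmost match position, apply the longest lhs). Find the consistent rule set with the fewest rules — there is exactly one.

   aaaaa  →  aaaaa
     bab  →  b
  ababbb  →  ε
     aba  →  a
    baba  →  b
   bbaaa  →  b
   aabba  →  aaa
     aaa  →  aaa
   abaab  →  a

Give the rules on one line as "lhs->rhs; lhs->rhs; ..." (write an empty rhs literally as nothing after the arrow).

ab->; abb->a; ba->b; bb->b

  | aaaaa
  | bab => bb => b
  | ababbb => abbb => ab => ε
  | aba => a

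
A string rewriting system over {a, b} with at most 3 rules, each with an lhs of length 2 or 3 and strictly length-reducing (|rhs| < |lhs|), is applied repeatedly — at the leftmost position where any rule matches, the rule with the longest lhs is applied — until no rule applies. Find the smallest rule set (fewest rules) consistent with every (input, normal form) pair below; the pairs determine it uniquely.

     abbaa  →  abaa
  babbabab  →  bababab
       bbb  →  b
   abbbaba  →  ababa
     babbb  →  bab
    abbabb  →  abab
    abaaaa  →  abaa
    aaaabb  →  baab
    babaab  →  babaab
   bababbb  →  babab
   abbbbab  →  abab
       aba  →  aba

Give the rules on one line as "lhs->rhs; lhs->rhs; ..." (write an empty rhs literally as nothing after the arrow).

  | abbaa => abaa
  | babbabab => bababab
  | bbb => bb => b
  | abbbaba => abbaba => ababa

aaa->ba; bb->b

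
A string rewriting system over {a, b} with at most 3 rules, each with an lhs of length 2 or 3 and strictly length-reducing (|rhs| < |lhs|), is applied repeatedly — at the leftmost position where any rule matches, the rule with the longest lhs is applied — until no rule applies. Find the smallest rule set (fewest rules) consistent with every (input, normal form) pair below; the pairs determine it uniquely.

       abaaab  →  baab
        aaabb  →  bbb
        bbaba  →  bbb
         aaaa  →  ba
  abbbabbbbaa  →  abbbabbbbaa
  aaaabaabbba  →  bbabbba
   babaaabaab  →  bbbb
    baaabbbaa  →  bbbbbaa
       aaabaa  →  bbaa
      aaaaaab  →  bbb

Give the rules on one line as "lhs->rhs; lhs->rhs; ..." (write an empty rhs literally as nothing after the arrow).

aaa->b; aba->b

  | abaaab => baab
  | aaabb => bbb
  | bbaba => bbb
  | aaaa => ba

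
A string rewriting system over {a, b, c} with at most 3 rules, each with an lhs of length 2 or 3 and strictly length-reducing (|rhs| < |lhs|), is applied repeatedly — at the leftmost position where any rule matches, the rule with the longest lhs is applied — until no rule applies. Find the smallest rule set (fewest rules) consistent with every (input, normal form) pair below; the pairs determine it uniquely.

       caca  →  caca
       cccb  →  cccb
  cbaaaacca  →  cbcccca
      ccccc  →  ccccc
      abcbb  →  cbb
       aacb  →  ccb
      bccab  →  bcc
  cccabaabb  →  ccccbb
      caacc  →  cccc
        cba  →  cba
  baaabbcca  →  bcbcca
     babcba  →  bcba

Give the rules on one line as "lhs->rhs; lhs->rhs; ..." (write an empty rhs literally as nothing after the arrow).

aa->c; ab->

  | caca
  | cccb
  | cbaaaacca => cbcaacca => cbcccca
  | ccccc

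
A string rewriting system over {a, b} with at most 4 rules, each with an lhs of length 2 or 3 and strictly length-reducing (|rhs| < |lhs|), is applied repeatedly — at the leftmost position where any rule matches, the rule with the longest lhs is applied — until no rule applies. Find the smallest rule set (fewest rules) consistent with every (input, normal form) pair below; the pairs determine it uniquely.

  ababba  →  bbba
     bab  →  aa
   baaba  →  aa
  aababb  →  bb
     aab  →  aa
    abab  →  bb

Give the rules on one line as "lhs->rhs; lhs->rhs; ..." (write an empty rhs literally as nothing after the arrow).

ab->a; aba->b; abb->b; bab->aa

  | ababba => bbba
  | bab => aa
  | baaba => bab => aa
  | aababb => abbb => bb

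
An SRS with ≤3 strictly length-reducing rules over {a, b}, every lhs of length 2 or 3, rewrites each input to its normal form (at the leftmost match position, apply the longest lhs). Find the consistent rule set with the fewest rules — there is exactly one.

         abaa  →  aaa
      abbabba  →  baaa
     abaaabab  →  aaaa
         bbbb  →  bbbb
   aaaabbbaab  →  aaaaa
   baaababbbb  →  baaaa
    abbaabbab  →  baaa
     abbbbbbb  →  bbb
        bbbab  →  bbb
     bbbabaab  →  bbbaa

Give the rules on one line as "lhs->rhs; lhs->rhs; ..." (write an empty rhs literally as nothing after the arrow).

  | abaa => aaa
  | abbabba => baabba => babaa => baaa
  | abaaabab => aaaabab => aaaaab => aaaa
  | bbbb

ab->; aba->aa; abb->ba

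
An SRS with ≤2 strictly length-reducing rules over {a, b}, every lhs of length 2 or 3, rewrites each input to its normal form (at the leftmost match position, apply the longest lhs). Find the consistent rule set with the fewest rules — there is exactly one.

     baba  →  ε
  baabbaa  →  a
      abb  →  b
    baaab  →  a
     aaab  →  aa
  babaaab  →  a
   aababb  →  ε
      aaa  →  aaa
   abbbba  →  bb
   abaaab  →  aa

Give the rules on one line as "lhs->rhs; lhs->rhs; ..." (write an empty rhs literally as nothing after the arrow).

ab->; ba->

  | baba => ba => ε
  | baabbaa => abbaa => baa => a
  | abb => b
  | baaab => aab => a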